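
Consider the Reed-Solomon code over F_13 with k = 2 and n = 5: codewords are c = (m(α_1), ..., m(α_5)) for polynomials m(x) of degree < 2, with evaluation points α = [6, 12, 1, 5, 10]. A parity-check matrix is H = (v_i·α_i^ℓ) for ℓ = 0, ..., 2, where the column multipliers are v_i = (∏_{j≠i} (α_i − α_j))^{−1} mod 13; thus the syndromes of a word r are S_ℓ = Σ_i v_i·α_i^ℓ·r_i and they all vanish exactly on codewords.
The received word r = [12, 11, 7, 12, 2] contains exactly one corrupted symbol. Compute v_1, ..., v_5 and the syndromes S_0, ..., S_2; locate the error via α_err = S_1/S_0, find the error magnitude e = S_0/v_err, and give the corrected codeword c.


S = (5, 4, 11), error at position 1, error magnitude e = 2, c = [10, 11, 7, 12, 2].

Step 1: column multipliers v_i = (∏_{j≠i}(α_i − α_j))^{−1} mod 13.
  i = 1 (α = 6): (6−12)(6−1)(6−5)(6−10) = (−6)·5·1·(−4) = 120 ≡ 3, so v_1 = 3^{−1} = 9 (mod 13).
  i = 2 (α = 12): (12−6)(12−1)(12−5)(12−10) = 6·11·7·2 = 924 ≡ 1, so v_2 = 1^{−1} = 1 (mod 13).
  i = 3 (α = 1): (1−6)(1−12)(1−5)(1−10) = (−5)·(−11)·(−4)·(−9) = 1980 ≡ 4, so v_3 = 4^{−1} = 10 (mod 13).
  i = 4 (α = 5): (5−6)(5−12)(5−1)(5−10) = (−1)·(−7)·4·(−5) = −140 ≡ 3, so v_4 = 3^{−1} = 9 (mod 13).
  i = 5 (α = 10): (10−6)(10−12)(10−1)(10−5) = 4·(−2)·9·5 = −360 ≡ 4, so v_5 = 4^{−1} = 10 (mod 13).
  v = [9, 1, 10, 9, 10].
Step 2: syndromes of r = [12, 11, 7, 12, 2] (all sums mod 13).
  S_0 = Σ v_i r_i = 9·12 + 1·11 + 10·7 + 9·12 + 10·2 = 317 ≡ 5.
  S_1 = Σ v_i α_i r_i = 9·6·12 + 1·12·11 + 10·1·7 + 9·5·12 + 10·10·2 = 1590 ≡ 4.
  α_i^2 mod 13 = [10, 1, 1, 12, 9].
  S_2 = Σ v_i α_i^2 r_i = 9·10·12 + 1·1·11 + 10·1·7 + 9·12·12 + 10·9·2 = 2637 ≡ 11.
  S = (5, 4, 11) ≠ 0, so r is not a codeword (an error is present).
Step 3: locate the error. For a single error e at position i, S_ℓ = v_i·e·α_i^ℓ, so α_err = S_1/S_0.
  S_0^{−1} = 5^{−1} = 8 (mod 13), so α_err = 4·8 = 32 ≡ 6 = α_1. Error position i = 1.
  Consistency check: S_2/S_1 = 11·10 = 110 ≡ 6 = α_err ✓ (single-error assumption holds).
Step 4: error magnitude e = S_0/v_1 = S_0·∏_{j≠1}(α_1 − α_j) = 5·3 = 15 ≡ 2 (mod 13).
Step 5: correct position 1: c_1 = r_1 − e = 12 − 2 ≡ 10 (mod 13). Hence c = [10, 11, 7, 12, 2].
  Check: interpolating c through the α_i gives m(x) = 9 + 11·x (degree < 2) with m(α_i) = c_i for every i, so c is indeed a codeword.


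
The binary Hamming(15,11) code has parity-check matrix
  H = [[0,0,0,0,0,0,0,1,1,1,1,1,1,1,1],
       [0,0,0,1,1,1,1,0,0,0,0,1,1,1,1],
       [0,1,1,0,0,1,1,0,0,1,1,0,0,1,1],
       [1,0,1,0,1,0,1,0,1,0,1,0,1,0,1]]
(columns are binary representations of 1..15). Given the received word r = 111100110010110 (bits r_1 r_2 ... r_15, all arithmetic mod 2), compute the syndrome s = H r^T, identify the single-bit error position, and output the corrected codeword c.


s = (0, 0, 1, 1)^T, error position = 3, corrected codeword c = 110100110010110

Compute s = H r^T mod 2 one row at a time:
  s_1 = 1 + 0 + 0 + 1 + 0 + 1 + 1 + 0 = 4 ≡ 0 (mod 2).
  s_2 = 1 + 0 + 0 + 1 + 0 + 1 + 1 + 0 = 4 ≡ 0 (mod 2).
  s_3 = 1 + 1 + 0 + 1 + 0 + 1 + 1 + 0 = 5 ≡ 1 (mod 2).
  s_4 = 1 + 1 + 0 + 1 + 0 + 1 + 1 + 0 = 5 ≡ 1 (mod 2).
s = (0, 0, 1, 1)^T — this equals column 3 of H (binary 0011), so error is at position 3.
Correct: flip bit 3 of r = 111100110010110 to get c = 110100110010110.


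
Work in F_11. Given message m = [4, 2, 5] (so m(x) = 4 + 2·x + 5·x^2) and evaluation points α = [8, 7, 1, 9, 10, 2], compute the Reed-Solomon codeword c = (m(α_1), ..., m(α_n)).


c = [10, 10, 0, 9, 7, 6]

Message polynomial: m(x) = 4 + 2·x + 5·x^2 (mod 11).
For each evaluation point α_i, compute m(α_i) mod 11:
  α_1 = 8: Horner steps 5 → 9 → 10, so m(8) = 10.
  α_2 = 7: Horner steps 5 → 4 → 10, so m(7) = 10.
  α_3 = 1: Horner steps 5 → 7 → 0, so m(1) = 0.
  α_4 = 9: Horner steps 5 → 3 → 9, so m(9) = 9.
  α_5 = 10: Horner steps 5 → 8 → 7, so m(10) = 7.
  α_6 = 2: Horner steps 5 → 1 → 6, so m(2) = 6.
Codeword c = [10, 10, 0, 9, 7, 6] ∈ F_11^6.


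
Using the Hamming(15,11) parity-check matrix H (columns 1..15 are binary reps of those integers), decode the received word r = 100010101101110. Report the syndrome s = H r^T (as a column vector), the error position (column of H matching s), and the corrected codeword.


s = (1, 1, 1, 1)^T, error position = 15, corrected codeword c = 100010101101111

Compute s = H r^T mod 2 one row at a time:
  s_1 = 0 + 1 + 1 + 0 + 1 + 1 + 1 + 0 = 5 ≡ 1 (mod 2).
  s_2 = 0 + 1 + 0 + 1 + 1 + 1 + 1 + 0 = 5 ≡ 1 (mod 2).
  s_3 = 0 + 0 + 0 + 1 + 1 + 0 + 1 + 0 = 3 ≡ 1 (mod 2).
  s_4 = 1 + 0 + 1 + 1 + 1 + 0 + 1 + 0 = 5 ≡ 1 (mod 2).
s = (1, 1, 1, 1)^T — this equals column 15 of H (binary 1111), so error is at position 15.
Correct: flip bit 15 of r = 100010101101110 to get c = 100010101101111.


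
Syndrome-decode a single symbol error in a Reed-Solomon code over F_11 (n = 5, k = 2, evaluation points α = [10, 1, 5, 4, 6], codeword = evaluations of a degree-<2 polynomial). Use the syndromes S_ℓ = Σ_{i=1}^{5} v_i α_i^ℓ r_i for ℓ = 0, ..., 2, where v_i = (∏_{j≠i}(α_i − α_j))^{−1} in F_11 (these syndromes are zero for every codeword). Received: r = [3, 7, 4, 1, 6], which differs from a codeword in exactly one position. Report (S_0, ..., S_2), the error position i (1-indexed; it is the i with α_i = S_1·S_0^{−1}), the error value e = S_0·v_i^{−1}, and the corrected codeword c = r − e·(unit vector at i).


S = (4, 5, 9), error at position 4, error magnitude e = 10, c = [3, 7, 4, 2, 6].

Step 1: column multipliers v_i = (∏_{j≠i}(α_i − α_j))^{−1} mod 11.
  i = 1 (α = 10): (10−1)(10−5)(10−4)(10−6) = 9·5·6·4 = 1080 ≡ 2, so v_1 = 2^{−1} = 6 (mod 11).
  i = 2 (α = 1): (1−10)(1−5)(1−4)(1−6) = (−9)·(−4)·(−3)·(−5) = 540 ≡ 1, so v_2 = 1^{−1} = 1 (mod 11).
  i = 3 (α = 5): (5−10)(5−1)(5−4)(5−6) = (−5)·4·1·(−1) = 20 ≡ 9, so v_3 = 9^{−1} = 5 (mod 11).
  i = 4 (α = 4): (4−10)(4−1)(4−5)(4−6) = (−6)·3·(−1)·(−2) = −36 ≡ 8, so v_4 = 8^{−1} = 7 (mod 11).
  i = 5 (α = 6): (6−10)(6−1)(6−5)(6−4) = (−4)·5·1·2 = −40 ≡ 4, so v_5 = 4^{−1} = 3 (mod 11).
  v = [6, 1, 5, 7, 3].
Step 2: syndromes of r = [3, 7, 4, 1, 6] (all sums mod 11).
  S_0 = Σ v_i r_i = 6·3 + 1·7 + 5·4 + 7·1 + 3·6 = 70 ≡ 4.
  S_1 = Σ v_i α_i r_i = 6·10·3 + 1·1·7 + 5·5·4 + 7·4·1 + 3·6·6 = 423 ≡ 5.
  α_i^2 mod 11 = [1, 1, 3, 5, 3].
  S_2 = Σ v_i α_i^2 r_i = 6·1·3 + 1·1·7 + 5·3·4 + 7·5·1 + 3·3·6 = 174 ≡ 9.
  S = (4, 5, 9) ≠ 0, so r is not a codeword (an error is present).
Step 3: locate the error. For a single error e at position i, S_ℓ = v_i·e·α_i^ℓ, so α_err = S_1/S_0.
  S_0^{−1} = 4^{−1} = 3 (mod 11), so α_err = 5·3 = 15 ≡ 4 = α_4. Error position i = 4.
  Consistency check: S_2/S_1 = 9·9 = 81 ≡ 4 = α_err ✓ (single-error assumption holds).
Step 4: error magnitude e = S_0/v_4 = S_0·∏_{j≠4}(α_4 − α_j) = 4·8 = 32 ≡ 10 (mod 11).
Step 5: correct position 4: c_4 = r_4 − e = 1 − 10 ≡ 2 (mod 11). Hence c = [3, 7, 4, 2, 6].
  Check: interpolating c through the α_i gives m(x) = 5 + 2·x (degree < 2) with m(α_i) = c_i for every i, so c is indeed a codeword.


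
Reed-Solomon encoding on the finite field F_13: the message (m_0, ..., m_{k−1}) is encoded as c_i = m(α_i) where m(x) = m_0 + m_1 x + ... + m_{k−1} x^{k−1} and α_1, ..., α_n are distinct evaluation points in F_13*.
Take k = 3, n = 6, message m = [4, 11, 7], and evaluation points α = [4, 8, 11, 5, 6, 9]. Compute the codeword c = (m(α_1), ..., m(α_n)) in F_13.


c = [4, 7, 10, 0, 10, 7]

Message polynomial: m(x) = 4 + 11·x + 7·x^2 (mod 13).
For each evaluation point α_i, compute m(α_i) mod 13:
  α_1 = 4: Horner steps 7 → 0 → 4, so m(4) = 4.
  α_2 = 8: Horner steps 7 → 2 → 7, so m(8) = 7.
  α_3 = 11: Horner steps 7 → 10 → 10, so m(11) = 10.
  α_4 = 5: Horner steps 7 → 7 → 0, so m(5) = 0.
  α_5 = 6: Horner steps 7 → 1 → 10, so m(6) = 10.
  α_6 = 9: Horner steps 7 → 9 → 7, so m(9) = 7.
Codeword c = [4, 7, 10, 0, 10, 7] ∈ F_13^6.


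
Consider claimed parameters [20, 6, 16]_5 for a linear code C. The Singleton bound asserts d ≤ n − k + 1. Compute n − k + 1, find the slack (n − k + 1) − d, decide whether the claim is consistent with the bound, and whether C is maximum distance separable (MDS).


Singleton RHS = n − k + 1 = 15, slack = -1, bound violated (no such code; not MDS).

Singleton bound: d ≤ n − k + 1.
Here n = 20, k = 6, so n − k + 1 = 15.
Given d = 16, check d ≤ 15: NO.
Slack = (n − k + 1) − d = -1.
The slack is negative: d = 16 exceeds n − k + 1 = 15 by 1, so the Singleton bound is violated and no linear [20, 6, 16]_5 code can exist. In particular it is not MDS (MDS requires d = n − k + 1 exactly).
Description: the claimed parameters are [20, 6, 16]_5; such a code would be impossible (violates the Singleton bound).


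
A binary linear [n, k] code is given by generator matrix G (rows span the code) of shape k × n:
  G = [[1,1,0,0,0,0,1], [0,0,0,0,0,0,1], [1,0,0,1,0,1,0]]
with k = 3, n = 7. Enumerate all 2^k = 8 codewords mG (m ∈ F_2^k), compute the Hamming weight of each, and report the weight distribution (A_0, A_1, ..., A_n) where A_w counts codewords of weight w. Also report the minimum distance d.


Weight distribution: A_0 = 1, A_1 = 1, A_2 = 1, A_3 = 3, A_4 = 2. Minimum distance d = 1.

Enumerate all 2^3 = 8 messages m ∈ F_2^3.
For each, compute codeword c = mG in F_2^7, then tally its weight.
  m = 000 → c = 0000000, weight = 0.
  m = 100 → c = 1100001, weight = 3.
  m = 010 → c = 0000001, weight = 1.
  m = 110 → c = 1100000, weight = 2.
  m = 001 → c = 1001010, weight = 3.
  m = 101 → c = 0101011, weight = 4.
  m = 011 → c = 1001011, weight = 4.
  m = 111 → c = 0101010, weight = 3.
Tally weights:
  weight 0: 1 codewords.
  weight 1: 1 codewords.
  weight 2: 1 codewords.
  weight 3: 3 codewords.
  weight 4: 2 codewords.
Minimum distance d = smallest w > 0 with A_w > 0 = 1.
Sanity: Σ A_w = 8 = 2^3 = 8 ✓.


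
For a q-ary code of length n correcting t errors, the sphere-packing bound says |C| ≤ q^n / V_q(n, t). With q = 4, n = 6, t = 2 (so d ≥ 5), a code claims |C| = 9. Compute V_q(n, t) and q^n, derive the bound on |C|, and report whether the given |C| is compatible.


V_q(n, t) = 154, q^n = 4096, Hamming bound = 26, |C| = 9 ≤ bound (satisfied).

Step 1: Compute V_q(n, t) = Σ_{j=0}^2 C(n, j) (q−1)^j.
  j = 0: C(6,0)·(3)^0 = 1·1 = 1.
  j = 1: C(6,1)·(3)^1 = 6·3 = 18.
  j = 2: C(6,2)·(3)^2 = 15·9 = 135.
  V_q(n, t) = 1 + 18 + 135 = 154.
Step 2: q^n = 4^6 = 4096.
Step 3: Hamming bound ⌊q^n / V_q(n,t)⌋ = ⌊4096/154⌋ = 26.
Step 4: Compare |C| = 9 to 26: satisfied.
The claimed |C| lies below the Hamming bound.


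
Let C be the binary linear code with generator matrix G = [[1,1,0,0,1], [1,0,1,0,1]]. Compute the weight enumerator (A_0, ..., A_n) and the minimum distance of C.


Weight distribution: A_0 = 1, A_2 = 1, A_3 = 2. Minimum distance d = 2.

Enumerate all 2^2 = 4 messages m ∈ F_2^2.
For each, compute codeword c = mG in F_2^5, then tally its weight.
  m = 00 → c = 00000, weight = 0.
  m = 10 → c = 11001, weight = 3.
  m = 01 → c = 10101, weight = 3.
  m = 11 → c = 01100, weight = 2.
Tally weights:
  weight 0: 1 codewords.
  weight 2: 1 codewords.
  weight 3: 2 codewords.
Minimum distance d = smallest w > 0 with A_w > 0 = 2.
Sanity: Σ A_w = 4 = 2^2 = 4 ✓.


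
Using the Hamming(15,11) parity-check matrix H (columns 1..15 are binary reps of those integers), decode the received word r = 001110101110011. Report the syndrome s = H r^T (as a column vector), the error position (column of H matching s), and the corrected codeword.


s = (1, 1, 0, 0)^T, error position = 12, corrected codeword c = 001110101111011

Compute s = H r^T mod 2 one row at a time:
  s_1 = 0 + 1 + 1 + 1 + 0 + 0 + 1 + 1 = 5 ≡ 1 (mod 2).
  s_2 = 1 + 1 + 0 + 1 + 0 + 0 + 1 + 1 = 5 ≡ 1 (mod 2).
  s_3 = 0 + 1 + 0 + 1 + 1 + 1 + 1 + 1 = 6 ≡ 0 (mod 2).
  s_4 = 0 + 1 + 1 + 1 + 1 + 1 + 0 + 1 = 6 ≡ 0 (mod 2).
s = (1, 1, 0, 0)^T — this equals column 12 of H (binary 1100), so error is at position 12.
Correct: flip bit 12 of r = 001110101110011 to get c = 001110101111011.


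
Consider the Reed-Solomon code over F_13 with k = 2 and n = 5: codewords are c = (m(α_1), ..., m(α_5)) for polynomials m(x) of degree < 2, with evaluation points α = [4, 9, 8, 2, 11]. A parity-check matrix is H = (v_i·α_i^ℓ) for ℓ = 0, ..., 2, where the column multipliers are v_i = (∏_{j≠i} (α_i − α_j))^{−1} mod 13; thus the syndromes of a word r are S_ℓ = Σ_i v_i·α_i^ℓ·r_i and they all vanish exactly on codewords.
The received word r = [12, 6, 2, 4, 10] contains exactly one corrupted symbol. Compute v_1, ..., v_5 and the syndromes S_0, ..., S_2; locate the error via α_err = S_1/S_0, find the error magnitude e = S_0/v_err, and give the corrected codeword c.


S = (9, 8, 10), error at position 5, error magnitude e = 9, c = [12, 6, 2, 4, 1].

Step 1: column multipliers v_i = (∏_{j≠i}(α_i − α_j))^{−1} mod 13.
  i = 1 (α = 4): (4−9)(4−8)(4−2)(4−11) = (−5)·(−4)·2·(−7) = −280 ≡ 6, so v_1 = 6^{−1} = 11 (mod 13).
  i = 2 (α = 9): (9−4)(9−8)(9−2)(9−11) = 5·1·7·(−2) = −70 ≡ 8, so v_2 = 8^{−1} = 5 (mod 13).
  i = 3 (α = 8): (8−4)(8−9)(8−2)(8−11) = 4·(−1)·6·(−3) = 72 ≡ 7, so v_3 = 7^{−1} = 2 (mod 13).
  i = 4 (α = 2): (2−4)(2−9)(2−8)(2−11) = (−2)·(−7)·(−6)·(−9) = 756 ≡ 2, so v_4 = 2^{−1} = 7 (mod 13).
  i = 5 (α = 11): (11−4)(11−9)(11−8)(11−2) = 7·2·3·9 = 378 ≡ 1, so v_5 = 1^{−1} = 1 (mod 13).
  v = [11, 5, 2, 7, 1].
Step 2: syndromes of r = [12, 6, 2, 4, 10] (all sums mod 13).
  S_0 = Σ v_i r_i = 11·12 + 5·6 + 2·2 + 7·4 + 1·10 = 204 ≡ 9.
  S_1 = Σ v_i α_i r_i = 11·4·12 + 5·9·6 + 2·8·2 + 7·2·4 + 1·11·10 = 996 ≡ 8.
  α_i^2 mod 13 = [3, 3, 12, 4, 4].
  S_2 = Σ v_i α_i^2 r_i = 11·3·12 + 5·3·6 + 2·12·2 + 7·4·4 + 1·4·10 = 686 ≡ 10.
  S = (9, 8, 10) ≠ 0, so r is not a codeword (an error is present).
Step 3: locate the error. For a single error e at position i, S_ℓ = v_i·e·α_i^ℓ, so α_err = S_1/S_0.
  S_0^{−1} = 9^{−1} = 3 (mod 13), so α_err = 8·3 = 24 ≡ 11 = α_5. Error position i = 5.
  Consistency check: S_2/S_1 = 10·5 = 50 ≡ 11 = α_err ✓ (single-error assumption holds).
Step 4: error magnitude e = S_0/v_5 = S_0·∏_{j≠5}(α_5 − α_j) = 9·1 = 9 ≡ 9 (mod 13).
Step 5: correct position 5: c_5 = r_5 − e = 10 − 9 ≡ 1 (mod 13). Hence c = [12, 6, 2, 4, 1].
  Check: interpolating c through the α_i gives m(x) = 9 + 4·x (degree < 2) with m(α_i) = c_i for every i, so c is indeed a codeword.


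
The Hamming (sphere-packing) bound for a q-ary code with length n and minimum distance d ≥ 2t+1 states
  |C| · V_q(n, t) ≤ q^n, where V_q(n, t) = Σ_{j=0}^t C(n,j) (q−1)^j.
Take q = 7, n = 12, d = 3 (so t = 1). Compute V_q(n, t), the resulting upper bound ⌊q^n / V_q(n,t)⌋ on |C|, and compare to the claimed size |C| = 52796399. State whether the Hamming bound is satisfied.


V_q(n, t) = 73, q^n = 13841287201, Hamming bound = 189606673, |C| = 52796399 ≤ bound (satisfied).

Step 1: Compute V_q(n, t) = Σ_{j=0}^1 C(n, j) (q−1)^j.
  j = 0: C(12,0)·(6)^0 = 1·1 = 1.
  j = 1: C(12,1)·(6)^1 = 12·6 = 72.
  V_q(n, t) = 1 + 72 = 73.
Step 2: q^n = 7^12 = 13841287201.
Step 3: Hamming bound ⌊q^n / V_q(n,t)⌋ = ⌊13841287201/73⌋ = 189606673.
Step 4: Compare |C| = 52796399 to 189606673: satisfied.
The claimed |C| lies below the Hamming bound.


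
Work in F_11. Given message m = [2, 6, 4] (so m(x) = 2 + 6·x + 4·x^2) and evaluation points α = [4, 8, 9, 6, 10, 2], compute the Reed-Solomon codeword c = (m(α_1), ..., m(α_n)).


c = [2, 9, 6, 6, 0, 8]

Message polynomial: m(x) = 2 + 6·x + 4·x^2 (mod 11).
For each evaluation point α_i, compute m(α_i) mod 11:
  α_1 = 4: Horner steps 4 → 0 → 2, so m(4) = 2.
  α_2 = 8: Horner steps 4 → 5 → 9, so m(8) = 9.
  α_3 = 9: Horner steps 4 → 9 → 6, so m(9) = 6.
  α_4 = 6: Horner steps 4 → 8 → 6, so m(6) = 6.
  α_5 = 10: Horner steps 4 → 2 → 0, so m(10) = 0.
  α_6 = 2: Horner steps 4 → 3 → 8, so m(2) = 8.
Codeword c = [2, 9, 6, 6, 0, 8] ∈ F_11^6.


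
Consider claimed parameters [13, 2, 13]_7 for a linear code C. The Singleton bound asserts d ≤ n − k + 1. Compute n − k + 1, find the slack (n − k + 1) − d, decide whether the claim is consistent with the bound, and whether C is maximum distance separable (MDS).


Singleton RHS = n − k + 1 = 12, slack = -1, bound violated (no such code; not MDS).

Singleton bound: d ≤ n − k + 1.
Here n = 13, k = 2, so n − k + 1 = 12.
Given d = 13, check d ≤ 12: NO.
Slack = (n − k + 1) − d = -1.
The slack is negative: d = 13 exceeds n − k + 1 = 12 by 1, so the Singleton bound is violated and no linear [13, 2, 13]_7 code can exist. In particular it is not MDS (MDS requires d = n − k + 1 exactly).
Description: the claimed parameters are [13, 2, 13]_7; such a code would be impossible (violates the Singleton bound).


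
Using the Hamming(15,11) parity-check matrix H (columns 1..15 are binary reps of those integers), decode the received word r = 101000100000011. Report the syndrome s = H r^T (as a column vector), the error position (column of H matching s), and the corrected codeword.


s = (0, 1, 0, 0)^T, error position = 4, corrected codeword c = 101100100000011

Compute s = H r^T mod 2 one row at a time:
  s_1 = 0 + 0 + 0 + 0 + 0 + 0 + 1 + 1 = 2 ≡ 0 (mod 2).
  s_2 = 0 + 0 + 0 + 1 + 0 + 0 + 1 + 1 = 3 ≡ 1 (mod 2).
  s_3 = 0 + 1 + 0 + 1 + 0 + 0 + 1 + 1 = 4 ≡ 0 (mod 2).
  s_4 = 1 + 1 + 0 + 1 + 0 + 0 + 0 + 1 = 4 ≡ 0 (mod 2).
s = (0, 1, 0, 0)^T — this equals column 4 of H (binary 0100), so error is at position 4.
Correct: flip bit 4 of r = 101000100000011 to get c = 101100100000011.


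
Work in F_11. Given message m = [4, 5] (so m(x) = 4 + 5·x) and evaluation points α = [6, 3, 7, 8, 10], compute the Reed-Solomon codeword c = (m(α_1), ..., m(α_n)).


c = [1, 8, 6, 0, 10]

Message polynomial: m(x) = 4 + 5·x (mod 11).
For each evaluation point α_i, compute m(α_i) mod 11:
  α_1 = 6: Horner steps 5 → 1, so m(6) = 1.
  α_2 = 3: Horner steps 5 → 8, so m(3) = 8.
  α_3 = 7: Horner steps 5 → 6, so m(7) = 6.
  α_4 = 8: Horner steps 5 → 0, so m(8) = 0.
  α_5 = 10: Horner steps 5 → 10, so m(10) = 10.
Codeword c = [1, 8, 6, 0, 10] ∈ F_11^5.


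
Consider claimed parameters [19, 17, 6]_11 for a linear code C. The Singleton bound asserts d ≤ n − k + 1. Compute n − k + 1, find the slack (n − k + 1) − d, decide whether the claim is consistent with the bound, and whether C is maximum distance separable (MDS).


Singleton RHS = n − k + 1 = 3, slack = -3, bound violated (no such code; not MDS).

Singleton bound: d ≤ n − k + 1.
Here n = 19, k = 17, so n − k + 1 = 3.
Given d = 6, check d ≤ 3: NO.
Slack = (n − k + 1) − d = -3.
The slack is negative: d = 6 exceeds n − k + 1 = 3 by 3, so the Singleton bound is violated and no linear [19, 17, 6]_11 code can exist. In particular it is not MDS (MDS requires d = n − k + 1 exactly).
Description: the claimed parameters are [19, 17, 6]_11; such a code would be impossible (violates the Singleton bound).


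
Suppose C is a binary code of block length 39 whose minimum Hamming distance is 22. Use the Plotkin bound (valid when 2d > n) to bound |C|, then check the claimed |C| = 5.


Plotkin bound M ≤ 8; given |C| = 5 ≤ bound (satisfied).

Check applicability: 2d = 44, n = 39.
2d − n = 5 > 0, so Plotkin applies.
Compute d/(2d−n) = 22/5 ≈ 4.4000.
⌊d/(2d−n)⌋ = 4.
Plotkin bound: M ≤ 2·4 = 8.
Given |C| = 5, check: satisfied.
This |C| is below the Plotkin bound.


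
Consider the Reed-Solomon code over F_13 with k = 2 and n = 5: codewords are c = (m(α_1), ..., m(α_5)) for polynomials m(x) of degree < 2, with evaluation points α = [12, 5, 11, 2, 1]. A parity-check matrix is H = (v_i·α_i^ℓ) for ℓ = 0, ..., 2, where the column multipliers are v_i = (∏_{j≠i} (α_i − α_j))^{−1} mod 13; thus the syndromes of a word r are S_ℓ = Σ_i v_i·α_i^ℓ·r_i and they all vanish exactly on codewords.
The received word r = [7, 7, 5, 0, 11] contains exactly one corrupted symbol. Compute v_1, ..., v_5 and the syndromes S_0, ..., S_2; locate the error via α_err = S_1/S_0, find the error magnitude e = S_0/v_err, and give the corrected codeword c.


S = (4, 7, 9), error at position 2, error magnitude e = 1, c = [7, 6, 5, 0, 11].

Step 1: column multipliers v_i = (∏_{j≠i}(α_i − α_j))^{−1} mod 13.
  i = 1 (α = 12): (12−5)(12−11)(12−2)(12−1) = 7·1·10·11 = 770 ≡ 3, so v_1 = 3^{−1} = 9 (mod 13).
  i = 2 (α = 5): (5−12)(5−11)(5−2)(5−1) = (−7)·(−6)·3·4 = 504 ≡ 10, so v_2 = 10^{−1} = 4 (mod 13).
  i = 3 (α = 11): (11−12)(11−5)(11−2)(11−1) = (−1)·6·9·10 = −540 ≡ 6, so v_3 = 6^{−1} = 11 (mod 13).
  i = 4 (α = 2): (2−12)(2−5)(2−11)(2−1) = (−10)·(−3)·(−9)·1 = −270 ≡ 3, so v_4 = 3^{−1} = 9 (mod 13).
  i = 5 (α = 1): (1−12)(1−5)(1−11)(1−2) = (−11)·(−4)·(−10)·(−1) = 440 ≡ 11, so v_5 = 11^{−1} = 6 (mod 13).
  v = [9, 4, 11, 9, 6].
Step 2: syndromes of r = [7, 7, 5, 0, 11] (all sums mod 13).
  S_0 = Σ v_i r_i = 9·7 + 4·7 + 11·5 + 9·0 + 6·11 = 212 ≡ 4.
  S_1 = Σ v_i α_i r_i = 9·12·7 + 4·5·7 + 11·11·5 + 9·2·0 + 6·1·11 = 1567 ≡ 7.
  α_i^2 mod 13 = [1, 12, 4, 4, 1].
  S_2 = Σ v_i α_i^2 r_i = 9·1·7 + 4·12·7 + 11·4·5 + 9·4·0 + 6·1·11 = 685 ≡ 9.
  S = (4, 7, 9) ≠ 0, so r is not a codeword (an error is present).
Step 3: locate the error. For a single error e at position i, S_ℓ = v_i·e·α_i^ℓ, so α_err = S_1/S_0.
  S_0^{−1} = 4^{−1} = 10 (mod 13), so α_err = 7·10 = 70 ≡ 5 = α_2. Error position i = 2.
  Consistency check: S_2/S_1 = 9·2 = 18 ≡ 5 = α_err ✓ (single-error assumption holds).
Step 4: error magnitude e = S_0/v_2 = S_0·∏_{j≠2}(α_2 − α_j) = 4·10 = 40 ≡ 1 (mod 13).
Step 5: correct position 2: c_2 = r_2 − e = 7 − 1 ≡ 6 (mod 13). Hence c = [7, 6, 5, 0, 11].
  Check: interpolating c through the α_i gives m(x) = 9 + 2·x (degree < 2) with m(α_i) = c_i for every i, so c is indeed a codeword.


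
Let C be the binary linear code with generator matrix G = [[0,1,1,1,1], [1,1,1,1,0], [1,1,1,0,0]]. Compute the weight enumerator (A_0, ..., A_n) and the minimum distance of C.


Weight distribution: A_0 = 1, A_1 = 1, A_2 = 1, A_3 = 3, A_4 = 2. Minimum distance d = 1.

Enumerate all 2^3 = 8 messages m ∈ F_2^3.
For each, compute codeword c = mG in F_2^5, then tally its weight.
  m = 000 → c = 00000, weight = 0.
  m = 100 → c = 01111, weight = 4.
  m = 010 → c = 11110, weight = 4.
  m = 110 → c = 10001, weight = 2.
  m = 001 → c = 11100, weight = 3.
  m = 101 → c = 10011, weight = 3.
  m = 011 → c = 00010, weight = 1.
  m = 111 → c = 01101, weight = 3.
Tally weights:
  weight 0: 1 codewords.
  weight 1: 1 codewords.
  weight 2: 1 codewords.
  weight 3: 3 codewords.
  weight 4: 2 codewords.
Minimum distance d = smallest w > 0 with A_w > 0 = 1.
Sanity: Σ A_w = 8 = 2^3 = 8 ✓.


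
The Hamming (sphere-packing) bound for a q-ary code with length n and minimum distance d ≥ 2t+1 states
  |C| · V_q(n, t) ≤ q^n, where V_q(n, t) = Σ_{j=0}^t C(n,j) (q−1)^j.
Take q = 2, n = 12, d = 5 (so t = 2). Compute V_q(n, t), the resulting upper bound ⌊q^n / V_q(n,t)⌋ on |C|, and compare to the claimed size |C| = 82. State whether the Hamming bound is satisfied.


V_q(n, t) = 79, q^n = 4096, Hamming bound = 51, |C| = 82 > bound (violated).

Step 1: Compute V_q(n, t) = Σ_{j=0}^2 C(n, j) (q−1)^j.
  j = 0: C(12,0)·(1)^0 = 1·1 = 1.
  j = 1: C(12,1)·(1)^1 = 12·1 = 12.
  j = 2: C(12,2)·(1)^2 = 66·1 = 66.
  V_q(n, t) = 1 + 12 + 66 = 79.
Step 2: q^n = 2^12 = 4096.
Step 3: Hamming bound ⌊q^n / V_q(n,t)⌋ = ⌊4096/79⌋ = 51.
Step 4: Compare |C| = 82 to 51: violated.
The claimed |C| lies above the Hamming bound, so no 2-ary code of length 12 with d ≥ 5 can have 82 codewords.


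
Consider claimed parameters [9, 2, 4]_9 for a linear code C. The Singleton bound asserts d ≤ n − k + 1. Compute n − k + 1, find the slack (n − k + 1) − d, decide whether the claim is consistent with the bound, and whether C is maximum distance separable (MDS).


Singleton RHS = n − k + 1 = 8, slack = 4, bound satisfied, not MDS.

Singleton bound: d ≤ n − k + 1.
Here n = 9, k = 2, so n − k + 1 = 8.
Given d = 4, check d ≤ 8: YES.
Slack = (n − k + 1) − d = 4.
The code is NOT MDS (slack = 4 > 0).
Description: the claimed parameters are [9, 2, 4]_9; such a code would be non-MDS.


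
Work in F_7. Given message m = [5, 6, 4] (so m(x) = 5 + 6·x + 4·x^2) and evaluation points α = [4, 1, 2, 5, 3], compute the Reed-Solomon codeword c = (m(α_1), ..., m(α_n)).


c = [2, 1, 5, 2, 3]

Message polynomial: m(x) = 5 + 6·x + 4·x^2 (mod 7).
For each evaluation point α_i, compute m(α_i) mod 7:
  α_1 = 4: Horner steps 4 → 1 → 2, so m(4) = 2.
  α_2 = 1: Horner steps 4 → 3 → 1, so m(1) = 1.
  α_3 = 2: Horner steps 4 → 0 → 5, so m(2) = 5.
  α_4 = 5: Horner steps 4 → 5 → 2, so m(5) = 2.
  α_5 = 3: Horner steps 4 → 4 → 3, so m(3) = 3.
Codeword c = [2, 1, 5, 2, 3] ∈ F_7^5.


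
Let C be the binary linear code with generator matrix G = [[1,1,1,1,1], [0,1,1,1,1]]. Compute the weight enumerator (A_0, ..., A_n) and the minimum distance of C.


Weight distribution: A_0 = 1, A_1 = 1, A_4 = 1, A_5 = 1. Minimum distance d = 1.

Enumerate all 2^2 = 4 messages m ∈ F_2^2.
For each, compute codeword c = mG in F_2^5, then tally its weight.
  m = 00 → c = 00000, weight = 0.
  m = 10 → c = 11111, weight = 5.
  m = 01 → c = 01111, weight = 4.
  m = 11 → c = 10000, weight = 1.
Tally weights:
  weight 0: 1 codewords.
  weight 1: 1 codewords.
  weight 4: 1 codewords.
  weight 5: 1 codewords.
Minimum distance d = smallest w > 0 with A_w > 0 = 1.
Sanity: Σ A_w = 4 = 2^2 = 4 ✓.


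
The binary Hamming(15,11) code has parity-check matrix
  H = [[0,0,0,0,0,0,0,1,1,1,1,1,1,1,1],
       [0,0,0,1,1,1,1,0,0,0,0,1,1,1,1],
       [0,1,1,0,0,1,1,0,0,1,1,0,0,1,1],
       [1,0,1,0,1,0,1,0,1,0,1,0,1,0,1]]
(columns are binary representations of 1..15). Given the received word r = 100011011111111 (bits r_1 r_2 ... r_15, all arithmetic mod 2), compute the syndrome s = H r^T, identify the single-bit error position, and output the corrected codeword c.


s = (0, 0, 1, 0)^T, error position = 2, corrected codeword c = 110011011111111

Compute s = H r^T mod 2 one row at a time:
  s_1 = 1 + 1 + 1 + 1 + 1 + 1 + 1 + 1 = 8 ≡ 0 (mod 2).
  s_2 = 0 + 1 + 1 + 0 + 1 + 1 + 1 + 1 = 6 ≡ 0 (mod 2).
  s_3 = 0 + 0 + 1 + 0 + 1 + 1 + 1 + 1 = 5 ≡ 1 (mod 2).
  s_4 = 1 + 0 + 1 + 0 + 1 + 1 + 1 + 1 = 6 ≡ 0 (mod 2).
s = (0, 0, 1, 0)^T — this equals column 2 of H (binary 0010), so error is at position 2.
Correct: flip bit 2 of r = 100011011111111 to get c = 110011011111111.


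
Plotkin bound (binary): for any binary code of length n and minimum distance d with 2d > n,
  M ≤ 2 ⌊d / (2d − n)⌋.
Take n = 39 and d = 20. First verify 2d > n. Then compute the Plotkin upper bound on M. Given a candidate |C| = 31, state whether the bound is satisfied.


Plotkin bound M ≤ 40; given |C| = 31 ≤ bound (satisfied).

Check applicability: 2d = 40, n = 39.
2d − n = 1 > 0, so Plotkin applies.
Compute d/(2d−n) = 20/1 ≈ 20.0000.
⌊d/(2d−n)⌋ = 20.
Plotkin bound: M ≤ 2·20 = 40.
Given |C| = 31, check: satisfied.
This |C| is below the Plotkin bound.


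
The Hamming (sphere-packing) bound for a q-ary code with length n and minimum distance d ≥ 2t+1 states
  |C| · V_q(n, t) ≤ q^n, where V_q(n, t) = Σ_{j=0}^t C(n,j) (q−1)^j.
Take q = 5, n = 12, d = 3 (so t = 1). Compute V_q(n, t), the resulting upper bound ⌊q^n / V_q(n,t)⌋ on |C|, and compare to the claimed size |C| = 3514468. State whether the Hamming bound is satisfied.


V_q(n, t) = 49, q^n = 244140625, Hamming bound = 4982461, |C| = 3514468 ≤ bound (satisfied).

Step 1: Compute V_q(n, t) = Σ_{j=0}^1 C(n, j) (q−1)^j.
  j = 0: C(12,0)·(4)^0 = 1·1 = 1.
  j = 1: C(12,1)·(4)^1 = 12·4 = 48.
  V_q(n, t) = 1 + 48 = 49.
Step 2: q^n = 5^12 = 244140625.
Step 3: Hamming bound ⌊q^n / V_q(n,t)⌋ = ⌊244140625/49⌋ = 4982461.
Step 4: Compare |C| = 3514468 to 4982461: satisfied.
The claimed |C| lies below the Hamming bound.


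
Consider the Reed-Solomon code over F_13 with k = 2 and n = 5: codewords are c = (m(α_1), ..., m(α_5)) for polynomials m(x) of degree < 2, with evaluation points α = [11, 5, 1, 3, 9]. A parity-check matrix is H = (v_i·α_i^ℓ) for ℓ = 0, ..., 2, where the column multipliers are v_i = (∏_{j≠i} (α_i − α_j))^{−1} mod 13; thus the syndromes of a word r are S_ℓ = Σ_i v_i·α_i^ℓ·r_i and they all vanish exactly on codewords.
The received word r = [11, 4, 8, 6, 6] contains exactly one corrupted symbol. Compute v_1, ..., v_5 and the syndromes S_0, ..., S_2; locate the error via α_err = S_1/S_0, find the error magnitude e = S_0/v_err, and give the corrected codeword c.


S = (1, 9, 3), error at position 5, error magnitude e = 6, c = [11, 4, 8, 6, 0].

Step 1: column multipliers v_i = (∏_{j≠i}(α_i − α_j))^{−1} mod 13.
  i = 1 (α = 11): (11−5)(11−1)(11−3)(11−9) = 6·10·8·2 = 960 ≡ 11, so v_1 = 11^{−1} = 6 (mod 13).
  i = 2 (α = 5): (5−11)(5−1)(5−3)(5−9) = (−6)·4·2·(−4) = 192 ≡ 10, so v_2 = 10^{−1} = 4 (mod 13).
  i = 3 (α = 1): (1−11)(1−5)(1−3)(1−9) = (−10)·(−4)·(−2)·(−8) = 640 ≡ 3, so v_3 = 3^{−1} = 9 (mod 13).
  i = 4 (α = 3): (3−11)(3−5)(3−1)(3−9) = (−8)·(−2)·2·(−6) = −192 ≡ 3, so v_4 = 3^{−1} = 9 (mod 13).
  i = 5 (α = 9): (9−11)(9−5)(9−1)(9−3) = (−2)·4·8·6 = −384 ≡ 6, so v_5 = 6^{−1} = 11 (mod 13).
  v = [6, 4, 9, 9, 11].
Step 2: syndromes of r = [11, 4, 8, 6, 6] (all sums mod 13).
  S_0 = Σ v_i r_i = 6·11 + 4·4 + 9·8 + 9·6 + 11·6 = 274 ≡ 1.
  S_1 = Σ v_i α_i r_i = 6·11·11 + 4·5·4 + 9·1·8 + 9·3·6 + 11·9·6 = 1634 ≡ 9.
  α_i^2 mod 13 = [4, 12, 1, 9, 3].
  S_2 = Σ v_i α_i^2 r_i = 6·4·11 + 4·12·4 + 9·1·8 + 9·9·6 + 11·3·6 = 1212 ≡ 3.
  S = (1, 9, 3) ≠ 0, so r is not a codeword (an error is present).
Step 3: locate the error. For a single error e at position i, S_ℓ = v_i·e·α_i^ℓ, so α_err = S_1/S_0.
  S_0^{−1} = 1^{−1} = 1 (mod 13), so α_err = 9·1 = 9 ≡ 9 = α_5. Error position i = 5.
  Consistency check: S_2/S_1 = 3·3 = 9 ≡ 9 = α_err ✓ (single-error assumption holds).
Step 4: error magnitude e = S_0/v_5 = S_0·∏_{j≠5}(α_5 − α_j) = 1·6 = 6 ≡ 6 (mod 13).
Step 5: correct position 5: c_5 = r_5 − e = 6 − 6 ≡ 0 (mod 13). Hence c = [11, 4, 8, 6, 0].
  Check: interpolating c through the α_i gives m(x) = 9 + 12·x (degree < 2) with m(α_i) = c_i for every i, so c is indeed a codeword.


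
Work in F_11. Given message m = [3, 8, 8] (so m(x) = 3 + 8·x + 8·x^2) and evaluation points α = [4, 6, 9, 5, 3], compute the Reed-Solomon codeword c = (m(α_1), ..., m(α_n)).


c = [9, 9, 8, 1, 0]

Message polynomial: m(x) = 3 + 8·x + 8·x^2 (mod 11).
For each evaluation point α_i, compute m(α_i) mod 11:
  α_1 = 4: Horner steps 8 → 7 → 9, so m(4) = 9.
  α_2 = 6: Horner steps 8 → 1 → 9, so m(6) = 9.
  α_3 = 9: Horner steps 8 → 3 → 8, so m(9) = 8.
  α_4 = 5: Horner steps 8 → 4 → 1, so m(5) = 1.
  α_5 = 3: Horner steps 8 → 10 → 0, so m(3) = 0.
Codeword c = [9, 9, 8, 1, 0] ∈ F_11^5.


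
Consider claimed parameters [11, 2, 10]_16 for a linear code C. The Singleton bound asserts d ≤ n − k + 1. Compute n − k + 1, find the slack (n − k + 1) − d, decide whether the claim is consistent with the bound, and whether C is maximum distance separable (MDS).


Singleton RHS = n − k + 1 = 10, slack = 0, bound satisfied, MDS.

Singleton bound: d ≤ n − k + 1.
Here n = 11, k = 2, so n − k + 1 = 10.
Given d = 10, check d ≤ 10: YES.
Slack = (n − k + 1) − d = 0.
The code is MDS (slack = 0).
Description: the claimed parameters are [11, 2, 10]_16; such a code would be MDS (meets Singleton bound).


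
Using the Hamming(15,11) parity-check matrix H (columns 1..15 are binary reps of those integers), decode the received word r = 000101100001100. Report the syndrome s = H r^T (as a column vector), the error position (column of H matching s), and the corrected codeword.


s = (0, 1, 0, 0)^T, error position = 4, corrected codeword c = 000001100001100

Compute s = H r^T mod 2 one row at a time:
  s_1 = 0 + 0 + 0 + 0 + 1 + 1 + 0 + 0 = 2 ≡ 0 (mod 2).
  s_2 = 1 + 0 + 1 + 1 + 1 + 1 + 0 + 0 = 5 ≡ 1 (mod 2).
  s_3 = 0 + 0 + 1 + 1 + 0 + 0 + 0 + 0 = 2 ≡ 0 (mod 2).
  s_4 = 0 + 0 + 0 + 1 + 0 + 0 + 1 + 0 = 2 ≡ 0 (mod 2).
s = (0, 1, 0, 0)^T — this equals column 4 of H (binary 0100), so error is at position 4.
Correct: flip bit 4 of r = 000101100001100 to get c = 000001100001100.


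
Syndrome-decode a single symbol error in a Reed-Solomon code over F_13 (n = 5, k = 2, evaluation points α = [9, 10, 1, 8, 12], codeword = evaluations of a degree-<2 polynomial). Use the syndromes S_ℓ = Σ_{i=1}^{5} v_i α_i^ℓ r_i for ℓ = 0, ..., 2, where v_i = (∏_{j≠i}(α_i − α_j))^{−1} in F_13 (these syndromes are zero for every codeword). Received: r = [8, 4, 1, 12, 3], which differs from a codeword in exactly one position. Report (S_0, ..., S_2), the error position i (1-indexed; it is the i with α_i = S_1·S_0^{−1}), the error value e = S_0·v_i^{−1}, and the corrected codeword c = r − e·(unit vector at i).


S = (5, 8, 5), error at position 5, error magnitude e = 7, c = [8, 4, 1, 12, 9].

Step 1: column multipliers v_i = (∏_{j≠i}(α_i − α_j))^{−1} mod 13.
  i = 1 (α = 9): (9−10)(9−1)(9−8)(9−12) = (−1)·8·1·(−3) = 24 ≡ 11, so v_1 = 11^{−1} = 6 (mod 13).
  i = 2 (α = 10): (10−9)(10−1)(10−8)(10−12) = 1·9·2·(−2) = −36 ≡ 3, so v_2 = 3^{−1} = 9 (mod 13).
  i = 3 (α = 1): (1−9)(1−10)(1−8)(1−12) = (−8)·(−9)·(−7)·(−11) = 5544 ≡ 6, so v_3 = 6^{−1} = 11 (mod 13).
  i = 4 (α = 8): (8−9)(8−10)(8−1)(8−12) = (−1)·(−2)·7·(−4) = −56 ≡ 9, so v_4 = 9^{−1} = 3 (mod 13).
  i = 5 (α = 12): (12−9)(12−10)(12−1)(12−8) = 3·2·11·4 = 264 ≡ 4, so v_5 = 4^{−1} = 10 (mod 13).
  v = [6, 9, 11, 3, 10].
Step 2: syndromes of r = [8, 4, 1, 12, 3] (all sums mod 13).
  S_0 = Σ v_i r_i = 6·8 + 9·4 + 11·1 + 3·12 + 10·3 = 161 ≡ 5.
  S_1 = Σ v_i α_i r_i = 6·9·8 + 9·10·4 + 11·1·1 + 3·8·12 + 10·12·3 = 1451 ≡ 8.
  α_i^2 mod 13 = [3, 9, 1, 12, 1].
  S_2 = Σ v_i α_i^2 r_i = 6·3·8 + 9·9·4 + 11·1·1 + 3·12·12 + 10·1·3 = 941 ≡ 5.
  S = (5, 8, 5) ≠ 0, so r is not a codeword (an error is present).
Step 3: locate the error. For a single error e at position i, S_ℓ = v_i·e·α_i^ℓ, so α_err = S_1/S_0.
  S_0^{−1} = 5^{−1} = 8 (mod 13), so α_err = 8·8 = 64 ≡ 12 = α_5. Error position i = 5.
  Consistency check: S_2/S_1 = 5·5 = 25 ≡ 12 = α_err ✓ (single-error assumption holds).
Step 4: error magnitude e = S_0/v_5 = S_0·∏_{j≠5}(α_5 − α_j) = 5·4 = 20 ≡ 7 (mod 13).
Step 5: correct position 5: c_5 = r_5 − e = 3 − 7 ≡ 9 (mod 13). Hence c = [8, 4, 1, 12, 9].
  Check: interpolating c through the α_i gives m(x) = 5 + 9·x (degree < 2) with m(α_i) = c_i for every i, so c is indeed a codeword.


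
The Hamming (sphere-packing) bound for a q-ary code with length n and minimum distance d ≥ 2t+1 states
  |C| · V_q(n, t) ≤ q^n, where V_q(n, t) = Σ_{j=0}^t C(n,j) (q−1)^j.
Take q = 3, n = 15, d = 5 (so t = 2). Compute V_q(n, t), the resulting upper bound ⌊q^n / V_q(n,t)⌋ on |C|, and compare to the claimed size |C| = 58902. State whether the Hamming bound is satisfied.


V_q(n, t) = 451, q^n = 14348907, Hamming bound = 31815, |C| = 58902 > bound (violated).

Step 1: Compute V_q(n, t) = Σ_{j=0}^2 C(n, j) (q−1)^j.
  j = 0: C(15,0)·(2)^0 = 1·1 = 1.
  j = 1: C(15,1)·(2)^1 = 15·2 = 30.
  j = 2: C(15,2)·(2)^2 = 105·4 = 420.
  V_q(n, t) = 1 + 30 + 420 = 451.
Step 2: q^n = 3^15 = 14348907.
Step 3: Hamming bound ⌊q^n / V_q(n,t)⌋ = ⌊14348907/451⌋ = 31815.
Step 4: Compare |C| = 58902 to 31815: violated.
The claimed |C| lies above the Hamming bound, so no 3-ary code of length 15 with d ≥ 5 can have 58902 codewords.


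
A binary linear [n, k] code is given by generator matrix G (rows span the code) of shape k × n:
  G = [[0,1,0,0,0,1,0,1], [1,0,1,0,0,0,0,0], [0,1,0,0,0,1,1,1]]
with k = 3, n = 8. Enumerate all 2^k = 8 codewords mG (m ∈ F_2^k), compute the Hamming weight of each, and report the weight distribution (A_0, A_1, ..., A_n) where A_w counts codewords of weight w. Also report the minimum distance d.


Weight distribution: A_0 = 1, A_1 = 1, A_2 = 1, A_3 = 2, A_4 = 1, A_5 = 1, A_6 = 1. Minimum distance d = 1.

Enumerate all 2^3 = 8 messages m ∈ F_2^3.
For each, compute codeword c = mG in F_2^8, then tally its weight.
  m = 000 → c = 00000000, weight = 0.
  m = 100 → c = 01000101, weight = 3.
  m = 010 → c = 10100000, weight = 2.
  m = 110 → c = 11100101, weight = 5.
  m = 001 → c = 01000111, weight = 4.
  m = 101 → c = 00000010, weight = 1.
  m = 011 → c = 11100111, weight = 6.
  m = 111 → c = 10100010, weight = 3.
Tally weights:
  weight 0: 1 codewords.
  weight 1: 1 codewords.
  weight 2: 1 codewords.
  weight 3: 2 codewords.
  weight 4: 1 codewords.
  weight 5: 1 codewords.
  weight 6: 1 codewords.
Minimum distance d = smallest w > 0 with A_w > 0 = 1.
Sanity: Σ A_w = 8 = 2^3 = 8 ✓.


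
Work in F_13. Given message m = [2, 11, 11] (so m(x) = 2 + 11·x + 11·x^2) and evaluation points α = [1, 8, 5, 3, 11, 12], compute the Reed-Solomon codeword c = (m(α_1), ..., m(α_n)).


c = [11, 1, 7, 4, 11, 2]

Message polynomial: m(x) = 2 + 11·x + 11·x^2 (mod 13).
For each evaluation point α_i, compute m(α_i) mod 13:
  α_1 = 1: Horner steps 11 → 9 → 11, so m(1) = 11.
  α_2 = 8: Horner steps 11 → 8 → 1, so m(8) = 1.
  α_3 = 5: Horner steps 11 → 1 → 7, so m(5) = 7.
  α_4 = 3: Horner steps 11 → 5 → 4, so m(3) = 4.
  α_5 = 11: Horner steps 11 → 2 → 11, so m(11) = 11.
  α_6 = 12: Horner steps 11 → 0 → 2, so m(12) = 2.
Codeword c = [11, 1, 7, 4, 11, 2] ∈ F_13^6.


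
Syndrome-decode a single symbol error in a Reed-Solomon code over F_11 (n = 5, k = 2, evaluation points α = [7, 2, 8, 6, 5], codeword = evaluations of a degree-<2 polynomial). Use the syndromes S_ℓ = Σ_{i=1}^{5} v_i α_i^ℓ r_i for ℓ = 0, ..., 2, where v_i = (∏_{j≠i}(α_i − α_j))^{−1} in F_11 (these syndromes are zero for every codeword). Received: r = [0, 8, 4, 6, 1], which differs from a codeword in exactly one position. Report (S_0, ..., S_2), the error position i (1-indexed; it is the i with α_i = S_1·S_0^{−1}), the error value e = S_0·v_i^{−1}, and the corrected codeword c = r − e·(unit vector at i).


S = (7, 1, 8), error at position 3, error magnitude e = 10, c = [0, 8, 5, 6, 1].

Step 1: column multipliers v_i = (∏_{j≠i}(α_i − α_j))^{−1} mod 11.
  i = 1 (α = 7): (7−2)(7−8)(7−6)(7−5) = 5·(−1)·1·2 = −10 ≡ 1, so v_1 = 1^{−1} = 1 (mod 11).
  i = 2 (α = 2): (2−7)(2−8)(2−6)(2−5) = (−5)·(−6)·(−4)·(−3) = 360 ≡ 8, so v_2 = 8^{−1} = 7 (mod 11).
  i = 3 (α = 8): (8−7)(8−2)(8−6)(8−5) = 1·6·2·3 = 36 ≡ 3, so v_3 = 3^{−1} = 4 (mod 11).
  i = 4 (α = 6): (6−7)(6−2)(6−8)(6−5) = (−1)·4·(−2)·1 = 8 ≡ 8, so v_4 = 8^{−1} = 7 (mod 11).
  i = 5 (α = 5): (5−7)(5−2)(5−8)(5−6) = (−2)·3·(−3)·(−1) = −18 ≡ 4, so v_5 = 4^{−1} = 3 (mod 11).
  v = [1, 7, 4, 7, 3].
Step 2: syndromes of r = [0, 8, 4, 6, 1] (all sums mod 11).
  S_0 = Σ v_i r_i = 1·0 + 7·8 + 4·4 + 7·6 + 3·1 = 117 ≡ 7.
  S_1 = Σ v_i α_i r_i = 1·7·0 + 7·2·8 + 4·8·4 + 7·6·6 + 3·5·1 = 507 ≡ 1.
  α_i^2 mod 11 = [5, 4, 9, 3, 3].
  S_2 = Σ v_i α_i^2 r_i = 1·5·0 + 7·4·8 + 4·9·4 + 7·3·6 + 3·3·1 = 503 ≡ 8.
  S = (7, 1, 8) ≠ 0, so r is not a codeword (an error is present).
Step 3: locate the error. For a single error e at position i, S_ℓ = v_i·e·α_i^ℓ, so α_err = S_1/S_0.
  S_0^{−1} = 7^{−1} = 8 (mod 11), so α_err = 1·8 = 8 ≡ 8 = α_3. Error position i = 3.
  Consistency check: S_2/S_1 = 8·1 = 8 ≡ 8 = α_err ✓ (single-error assumption holds).
Step 4: error magnitude e = S_0/v_3 = S_0·∏_{j≠3}(α_3 − α_j) = 7·3 = 21 ≡ 10 (mod 11).
Step 5: correct position 3: c_3 = r_3 − e = 4 − 10 ≡ 5 (mod 11). Hence c = [0, 8, 5, 6, 1].
  Check: interpolating c through the α_i gives m(x) = 9 + 5·x (degree < 2) with m(α_i) = c_i for every i, so c is indeed a codeword.
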